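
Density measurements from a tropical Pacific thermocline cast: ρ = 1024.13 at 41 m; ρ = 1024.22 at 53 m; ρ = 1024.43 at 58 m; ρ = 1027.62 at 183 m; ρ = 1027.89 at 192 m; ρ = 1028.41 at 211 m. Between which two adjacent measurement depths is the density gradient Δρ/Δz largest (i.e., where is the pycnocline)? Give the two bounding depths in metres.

53–58 m

Compute the density gradient over each adjacent pair:
  41–53 m: Δρ/Δz = 0.09/12 = 7.5 × 10⁻³ kg m⁻⁴
  53–58 m: Δρ/Δz = 0.21/5 = 0.042 kg m⁻⁴
  58–183 m: Δρ/Δz = 3.19/125 = 0.026 kg m⁻⁴
  183–192 m: Δρ/Δz = 0.27/9 = 0.030 kg m⁻⁴
  192–211 m: Δρ/Δz = 0.52/19 = 0.027 kg m⁻⁴
The largest gradient is in the 53–58 m interval — the pycnocline.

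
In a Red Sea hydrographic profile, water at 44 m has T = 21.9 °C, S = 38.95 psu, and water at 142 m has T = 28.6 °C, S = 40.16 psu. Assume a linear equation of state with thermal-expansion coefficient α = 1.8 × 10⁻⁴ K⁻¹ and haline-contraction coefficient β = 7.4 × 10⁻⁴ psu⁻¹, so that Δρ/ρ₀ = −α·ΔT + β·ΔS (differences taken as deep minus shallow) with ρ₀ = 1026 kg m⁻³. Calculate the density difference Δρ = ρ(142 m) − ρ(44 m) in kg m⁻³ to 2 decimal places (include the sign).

-0.32 kg m⁻³

ΔT = +6.7 K, ΔS = +1.21 psu (deep − shallow).
Δρ/ρ₀ = −(1.8 × 10⁻⁴)(+6.7) + (7.4 × 10⁻⁴)(+1.21) = -3.106 × 10⁻⁴.
Δρ = 1026 × (-3.106 × 10⁻⁴) = -0.32 kg m⁻³.
Negative Δρ: lighter below, statically unstable.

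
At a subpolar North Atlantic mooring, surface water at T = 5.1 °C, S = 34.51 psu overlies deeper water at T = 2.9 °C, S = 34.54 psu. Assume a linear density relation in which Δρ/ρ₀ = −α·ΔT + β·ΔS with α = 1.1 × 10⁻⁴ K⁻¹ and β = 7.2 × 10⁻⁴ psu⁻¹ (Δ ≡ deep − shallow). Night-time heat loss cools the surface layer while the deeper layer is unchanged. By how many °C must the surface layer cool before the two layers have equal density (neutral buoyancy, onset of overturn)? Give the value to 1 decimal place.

Neutral buoyancy requires Δρ = 0, i.e. −α(T_deep − T_surf′) + β(S_deep − S_surf) = 0.
T_surf′ = T_deep − (β/α)·ΔS = 2.9 − (7.2 × 10⁻⁴/1.1 × 10⁻⁴)·(+0.03) = 2.704 °C.
Cooling required: 5.1 − (2.704) = 2.396 °C.

2.4 °C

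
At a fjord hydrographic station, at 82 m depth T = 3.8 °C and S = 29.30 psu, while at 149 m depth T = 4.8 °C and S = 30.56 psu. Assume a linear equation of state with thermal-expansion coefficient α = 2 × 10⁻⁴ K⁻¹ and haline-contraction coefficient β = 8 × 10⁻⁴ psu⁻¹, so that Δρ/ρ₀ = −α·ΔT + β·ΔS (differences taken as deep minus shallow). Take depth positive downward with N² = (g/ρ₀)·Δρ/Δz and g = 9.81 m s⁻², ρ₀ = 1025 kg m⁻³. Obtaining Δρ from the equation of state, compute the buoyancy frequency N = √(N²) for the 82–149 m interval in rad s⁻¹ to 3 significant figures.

0.0109 rad s⁻¹

ΔT = +1.0 K, ΔS = +1.26 psu (deep − shallow).
Δρ/ρ₀ = −αΔT + βΔS = -2.00 × 10⁻⁴ + 1.008 × 10⁻³ = 8.08 × 10⁻⁴, so Δρ ≈ 0.8282 kg m⁻³.
N² = (g/ρ₀)·Δρ/Δz = g·(Δρ/ρ₀)/Δz = 9.81 × 8.08 × 10⁻⁴ / 67 = 1.1831 × 10⁻⁴ s⁻².
N = √(1.1831 × 10⁻⁴) = 0.010877 rad s⁻¹ ≈ 0.0109 rad s⁻¹.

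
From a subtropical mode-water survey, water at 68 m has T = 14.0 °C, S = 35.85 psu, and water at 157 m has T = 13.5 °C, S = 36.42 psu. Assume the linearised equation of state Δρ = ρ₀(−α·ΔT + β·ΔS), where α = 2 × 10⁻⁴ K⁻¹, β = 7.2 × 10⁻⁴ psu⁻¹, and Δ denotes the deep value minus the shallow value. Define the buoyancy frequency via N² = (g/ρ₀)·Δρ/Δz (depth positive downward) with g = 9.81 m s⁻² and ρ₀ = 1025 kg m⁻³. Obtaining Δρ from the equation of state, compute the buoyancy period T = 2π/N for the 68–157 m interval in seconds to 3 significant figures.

838 s

ΔT = -0.5 K, ΔS = +0.57 psu (deep − shallow).
Δρ/ρ₀ = −αΔT + βΔS = 1.00 × 10⁻⁴ + 4.104 × 10⁻⁴ = 5.104 × 10⁻⁴, so Δρ ≈ 0.5232 kg m⁻³.
N² = (g/ρ₀)·Δρ/Δz = g·(Δρ/ρ₀)/Δz = 9.81 × 5.104 × 10⁻⁴ / 89 = 5.6259 × 10⁻⁵ s⁻².
N = √(5.6259 × 10⁻⁵) = 7.5006 × 10⁻³ rad s⁻¹ → T = 2π/N = 837.69 s ≈ 838 s.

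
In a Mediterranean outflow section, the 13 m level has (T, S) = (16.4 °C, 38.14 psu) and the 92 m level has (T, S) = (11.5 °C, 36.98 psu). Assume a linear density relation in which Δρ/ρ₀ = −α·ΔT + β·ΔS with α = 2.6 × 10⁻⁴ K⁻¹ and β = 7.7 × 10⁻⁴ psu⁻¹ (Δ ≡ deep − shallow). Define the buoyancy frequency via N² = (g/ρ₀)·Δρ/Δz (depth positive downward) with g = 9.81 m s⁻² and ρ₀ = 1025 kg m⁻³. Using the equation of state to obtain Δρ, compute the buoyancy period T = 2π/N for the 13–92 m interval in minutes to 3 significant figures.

ΔT = -4.9 K, ΔS = -1.16 psu (deep − shallow).
Δρ/ρ₀ = −αΔT + βΔS = 1.274 × 10⁻³ − 8.932 × 10⁻⁴ = 3.808 × 10⁻⁴, so Δρ ≈ 0.3903 kg m⁻³.
N² = (g/ρ₀)·Δρ/Δz = g·(Δρ/ρ₀)/Δz = 9.81 × 3.808 × 10⁻⁴ / 79 = 4.7287 × 10⁻⁵ s⁻².
N = √(4.7287 × 10⁻⁵) = 6.8766 × 10⁻³ rad s⁻¹ → T = 2π/N = 913.71 s = 15.229 min ≈ 15.2 min.

15.2 min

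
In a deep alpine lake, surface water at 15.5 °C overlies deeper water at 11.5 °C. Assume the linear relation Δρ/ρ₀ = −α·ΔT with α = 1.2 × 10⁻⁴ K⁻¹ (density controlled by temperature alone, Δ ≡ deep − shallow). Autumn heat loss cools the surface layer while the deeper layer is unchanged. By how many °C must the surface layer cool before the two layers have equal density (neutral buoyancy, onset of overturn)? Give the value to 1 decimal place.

4.0 °C

With temperature the only control, equal density requires T_surf′ = T_deep.
T_surf′ = 11.5 °C.
Cooling required: 15.5 − 11.5 = 4.0 °C.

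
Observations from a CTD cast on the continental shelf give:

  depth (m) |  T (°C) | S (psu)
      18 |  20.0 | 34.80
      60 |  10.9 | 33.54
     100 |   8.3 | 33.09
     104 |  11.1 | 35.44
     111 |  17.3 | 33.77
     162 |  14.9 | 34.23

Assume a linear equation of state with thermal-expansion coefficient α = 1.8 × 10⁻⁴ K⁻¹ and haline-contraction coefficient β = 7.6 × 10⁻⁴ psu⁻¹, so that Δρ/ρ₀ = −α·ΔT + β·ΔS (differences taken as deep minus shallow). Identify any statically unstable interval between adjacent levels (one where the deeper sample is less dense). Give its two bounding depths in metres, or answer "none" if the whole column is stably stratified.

Evaluate Δρ/ρ₀ = −αΔT + βΔS across each adjacent pair:
  18–60 m: −αΔT+βΔS = −(1.8 × 10⁻⁴)(-9.1)+(7.6 × 10⁻⁴)(-1.26) = 6.8 × 10⁻⁴ → stable
  60–100 m: −αΔT+βΔS = −(1.8 × 10⁻⁴)(-2.6)+(7.6 × 10⁻⁴)(-0.45) = 1.3 × 10⁻⁴ → stable
  100–104 m: −αΔT+βΔS = −(1.8 × 10⁻⁴)(+2.8)+(7.6 × 10⁻⁴)(+2.35) = 1.3 × 10⁻³ → stable
  104–111 m: −αΔT+βΔS = −(1.8 × 10⁻⁴)(+6.2)+(7.6 × 10⁻⁴)(-1.67) = -2.4 × 10⁻³ → UNSTABLE
  111–162 m: −αΔT+βΔS = −(1.8 × 10⁻⁴)(-2.4)+(7.6 × 10⁻⁴)(+0.46) = 7.8 × 10⁻⁴ → stable
The 104–111 m interval has Δρ < 0: lighter water underlies denser water.

104–111 m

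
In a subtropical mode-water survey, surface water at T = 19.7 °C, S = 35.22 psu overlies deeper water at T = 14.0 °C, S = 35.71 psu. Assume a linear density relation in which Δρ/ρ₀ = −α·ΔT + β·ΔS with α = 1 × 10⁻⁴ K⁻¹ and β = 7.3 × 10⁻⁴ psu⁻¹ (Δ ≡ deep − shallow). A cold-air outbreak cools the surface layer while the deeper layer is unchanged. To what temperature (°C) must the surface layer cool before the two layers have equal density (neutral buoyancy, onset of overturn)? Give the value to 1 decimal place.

10.4 °C

Neutral buoyancy requires Δρ = 0, i.e. −α(T_deep − T_surf′) + β(S_deep − S_surf) = 0.
T_surf′ = T_deep − (β/α)·ΔS = 14.0 − (7.3 × 10⁻⁴/1 × 10⁻⁴)·(+0.49) = 10.423 °C.
Cooling required: 19.7 − (10.423) = 9.277 °C.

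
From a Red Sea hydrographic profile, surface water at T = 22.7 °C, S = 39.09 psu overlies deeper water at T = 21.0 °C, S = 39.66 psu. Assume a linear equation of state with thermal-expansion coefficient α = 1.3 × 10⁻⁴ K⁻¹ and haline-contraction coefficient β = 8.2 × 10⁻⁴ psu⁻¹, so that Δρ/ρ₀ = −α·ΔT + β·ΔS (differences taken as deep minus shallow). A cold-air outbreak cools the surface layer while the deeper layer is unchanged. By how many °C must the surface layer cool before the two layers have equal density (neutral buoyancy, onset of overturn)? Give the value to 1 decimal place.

Neutral buoyancy requires Δρ = 0, i.e. −α(T_deep − T_surf′) + β(S_deep − S_surf) = 0.
T_surf′ = T_deep − (β/α)·ΔS = 21.0 − (8.2 × 10⁻⁴/1.3 × 10⁻⁴)·(+0.57) = 17.405 °C.
Cooling required: 22.7 − (17.405) = 5.295 °C.

5.3 °C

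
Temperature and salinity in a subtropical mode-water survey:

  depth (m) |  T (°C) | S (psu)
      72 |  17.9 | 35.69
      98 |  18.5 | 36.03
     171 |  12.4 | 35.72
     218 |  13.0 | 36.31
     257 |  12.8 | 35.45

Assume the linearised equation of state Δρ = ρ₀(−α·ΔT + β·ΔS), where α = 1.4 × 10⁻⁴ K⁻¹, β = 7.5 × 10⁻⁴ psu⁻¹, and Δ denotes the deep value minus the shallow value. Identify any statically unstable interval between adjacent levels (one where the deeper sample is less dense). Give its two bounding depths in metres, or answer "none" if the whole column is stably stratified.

218–257 m

Evaluate Δρ/ρ₀ = −αΔT + βΔS across each adjacent pair:
  72–98 m: −αΔT+βΔS = −(1.4 × 10⁻⁴)(+0.6)+(7.5 × 10⁻⁴)(+0.34) = 1.7 × 10⁻⁴ → stable
  98–171 m: −αΔT+βΔS = −(1.4 × 10⁻⁴)(-6.1)+(7.5 × 10⁻⁴)(-0.31) = 6.2 × 10⁻⁴ → stable
  171–218 m: −αΔT+βΔS = −(1.4 × 10⁻⁴)(+0.6)+(7.5 × 10⁻⁴)(+0.59) = 3.6 × 10⁻⁴ → stable
  218–257 m: −αΔT+βΔS = −(1.4 × 10⁻⁴)(-0.2)+(7.5 × 10⁻⁴)(-0.86) = -6.2 × 10⁻⁴ → UNSTABLE
The 218–257 m interval has Δρ < 0: lighter water underlies denser water.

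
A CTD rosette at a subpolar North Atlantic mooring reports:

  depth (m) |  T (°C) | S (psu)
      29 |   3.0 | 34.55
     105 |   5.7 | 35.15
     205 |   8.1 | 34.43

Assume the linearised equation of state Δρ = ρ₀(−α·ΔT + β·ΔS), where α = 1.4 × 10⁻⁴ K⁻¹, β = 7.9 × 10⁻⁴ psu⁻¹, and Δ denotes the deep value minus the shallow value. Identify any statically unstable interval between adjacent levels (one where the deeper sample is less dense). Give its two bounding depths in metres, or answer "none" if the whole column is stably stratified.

Evaluate Δρ/ρ₀ = −αΔT + βΔS across each adjacent pair:
  29–105 m: −αΔT+βΔS = −(1.4 × 10⁻⁴)(+2.7)+(7.9 × 10⁻⁴)(+0.60) = 9.6 × 10⁻⁵ → stable
  105–205 m: −αΔT+βΔS = −(1.4 × 10⁻⁴)(+2.4)+(7.9 × 10⁻⁴)(-0.72) = -9.0 × 10⁻⁴ → UNSTABLE
The 105–205 m interval has Δρ < 0: lighter water underlies denser water.

105–205 m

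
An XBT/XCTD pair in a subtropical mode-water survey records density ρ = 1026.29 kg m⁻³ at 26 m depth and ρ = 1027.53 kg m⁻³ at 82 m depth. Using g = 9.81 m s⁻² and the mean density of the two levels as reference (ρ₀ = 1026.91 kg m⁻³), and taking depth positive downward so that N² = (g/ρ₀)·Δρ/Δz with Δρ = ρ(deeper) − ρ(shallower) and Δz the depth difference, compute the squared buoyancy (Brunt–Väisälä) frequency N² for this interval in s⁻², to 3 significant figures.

2.12 × 10⁻⁴ s⁻²

Δρ = 1027.53 − 1026.29 = 1.24 kg m⁻³ over Δz = 82 − 26 = 56 m.
N² = (9.81/1026.91) × (1.24/56) = 2.1153 × 10⁻⁴ s⁻² ≈ 2.12 × 10⁻⁴ s⁻².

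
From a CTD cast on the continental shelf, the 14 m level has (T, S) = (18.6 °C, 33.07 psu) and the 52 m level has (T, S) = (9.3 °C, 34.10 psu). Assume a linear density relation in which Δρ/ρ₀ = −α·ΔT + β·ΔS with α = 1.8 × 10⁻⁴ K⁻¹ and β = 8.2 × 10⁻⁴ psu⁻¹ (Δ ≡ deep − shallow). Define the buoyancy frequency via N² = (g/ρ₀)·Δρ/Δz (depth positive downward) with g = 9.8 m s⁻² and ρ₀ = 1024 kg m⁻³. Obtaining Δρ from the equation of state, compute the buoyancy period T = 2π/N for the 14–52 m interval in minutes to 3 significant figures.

ΔT = -9.3 K, ΔS = +1.03 psu (deep − shallow).
Δρ/ρ₀ = −αΔT + βΔS = 1.674 × 10⁻³ + 8.446 × 10⁻⁴ = 2.5186 × 10⁻³, so Δρ ≈ 2.579 kg m⁻³.
N² = (g/ρ₀)·Δρ/Δz = g·(Δρ/ρ₀)/Δz = 9.8 × 2.5186 × 10⁻³ / 38 = 6.4953 × 10⁻⁴ s⁻².
N = √(6.4953 × 10⁻⁴) = 0.025486 rad s⁻¹ → T = 2π/N = 246.53 s = 4.1088 min ≈ 4.11 min.

4.11 min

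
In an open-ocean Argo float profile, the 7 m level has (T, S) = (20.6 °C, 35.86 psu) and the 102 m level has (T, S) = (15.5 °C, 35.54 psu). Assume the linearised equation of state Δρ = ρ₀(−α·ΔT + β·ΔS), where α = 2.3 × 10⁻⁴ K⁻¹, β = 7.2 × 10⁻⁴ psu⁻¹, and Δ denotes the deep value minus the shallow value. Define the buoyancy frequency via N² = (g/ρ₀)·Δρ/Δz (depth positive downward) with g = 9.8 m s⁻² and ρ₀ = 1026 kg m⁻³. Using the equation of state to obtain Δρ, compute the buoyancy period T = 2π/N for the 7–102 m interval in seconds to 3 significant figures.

637 s

ΔT = -5.1 K, ΔS = -0.32 psu (deep − shallow).
Δρ/ρ₀ = −αΔT + βΔS = 1.173 × 10⁻³ − 2.304 × 10⁻⁴ = 9.426 × 10⁻⁴, so Δρ ≈ 0.9671 kg m⁻³.
N² = (g/ρ₀)·Δρ/Δz = g·(Δρ/ρ₀)/Δz = 9.8 × 9.426 × 10⁻⁴ / 95 = 9.7237 × 10⁻⁵ s⁻².
N = √(9.7237 × 10⁻⁵) = 9.8609 × 10⁻³ rad s⁻¹ → T = 2π/N = 637.18 s ≈ 637 s.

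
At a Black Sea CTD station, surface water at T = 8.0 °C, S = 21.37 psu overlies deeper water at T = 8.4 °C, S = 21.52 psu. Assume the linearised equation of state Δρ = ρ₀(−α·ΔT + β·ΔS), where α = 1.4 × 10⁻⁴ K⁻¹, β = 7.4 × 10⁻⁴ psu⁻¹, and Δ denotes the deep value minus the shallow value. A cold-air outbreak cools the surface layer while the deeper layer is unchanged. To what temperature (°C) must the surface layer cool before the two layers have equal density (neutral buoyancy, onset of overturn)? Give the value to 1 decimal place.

Neutral buoyancy requires Δρ = 0, i.e. −α(T_deep − T_surf′) + β(S_deep − S_surf) = 0.
T_surf′ = T_deep − (β/α)·ΔS = 8.4 − (7.4 × 10⁻⁴/1.4 × 10⁻⁴)·(+0.15) = 7.607 °C.
Cooling required: 8.0 − (7.607) = 0.393 °C.

7.6 °C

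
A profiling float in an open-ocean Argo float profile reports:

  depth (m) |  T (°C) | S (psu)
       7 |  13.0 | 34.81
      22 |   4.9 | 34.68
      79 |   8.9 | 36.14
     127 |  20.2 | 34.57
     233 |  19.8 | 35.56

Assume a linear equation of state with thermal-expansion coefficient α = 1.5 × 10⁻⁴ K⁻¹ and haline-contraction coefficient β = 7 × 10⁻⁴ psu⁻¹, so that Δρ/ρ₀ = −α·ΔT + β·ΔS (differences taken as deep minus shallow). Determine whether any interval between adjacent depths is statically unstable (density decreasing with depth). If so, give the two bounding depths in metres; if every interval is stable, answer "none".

Evaluate Δρ/ρ₀ = −αΔT + βΔS across each adjacent pair:
  7–22 m: −αΔT+βΔS = −(1.5 × 10⁻⁴)(-8.1)+(7 × 10⁻⁴)(-0.13) = 1.1 × 10⁻³ → stable
  22–79 m: −αΔT+βΔS = −(1.5 × 10⁻⁴)(+4.0)+(7 × 10⁻⁴)(+1.46) = 4.2 × 10⁻⁴ → stable
  79–127 m: −αΔT+βΔS = −(1.5 × 10⁻⁴)(+11.3)+(7 × 10⁻⁴)(-1.57) = -2.8 × 10⁻³ → UNSTABLE
  127–233 m: −αΔT+βΔS = −(1.5 × 10⁻⁴)(-0.4)+(7 × 10⁻⁴)(+0.99) = 7.5 × 10⁻⁴ → stable
The 79–127 m interval has Δρ < 0: lighter water underlies denser water.

79–127 m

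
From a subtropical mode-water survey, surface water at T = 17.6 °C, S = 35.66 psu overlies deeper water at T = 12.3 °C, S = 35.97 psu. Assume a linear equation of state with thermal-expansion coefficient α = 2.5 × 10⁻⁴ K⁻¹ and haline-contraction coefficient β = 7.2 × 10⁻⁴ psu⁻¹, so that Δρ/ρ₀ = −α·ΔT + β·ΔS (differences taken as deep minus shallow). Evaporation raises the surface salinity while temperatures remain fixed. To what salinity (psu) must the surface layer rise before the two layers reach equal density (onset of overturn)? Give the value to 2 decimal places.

Neutral buoyancy requires −α(T_deep − T_surf) + β(S_deep − S_surf′) = 0.
S_surf′ = S_deep − (α/β)·ΔT = 35.97 − (2.5 × 10⁻⁴/7.2 × 10⁻⁴)·(-5.3) = 37.8103 psu.
Increase required: 37.8103 − 35.66 = 2.1503 psu.

37.81 psu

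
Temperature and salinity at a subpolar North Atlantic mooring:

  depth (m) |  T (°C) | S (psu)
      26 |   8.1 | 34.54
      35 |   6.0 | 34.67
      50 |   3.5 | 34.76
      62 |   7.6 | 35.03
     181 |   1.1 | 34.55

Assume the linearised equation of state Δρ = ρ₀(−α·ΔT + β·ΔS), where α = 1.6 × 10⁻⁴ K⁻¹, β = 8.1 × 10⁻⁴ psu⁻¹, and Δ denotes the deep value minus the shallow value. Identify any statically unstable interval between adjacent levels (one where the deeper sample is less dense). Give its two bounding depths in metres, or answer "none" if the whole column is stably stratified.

50–62 m

Evaluate Δρ/ρ₀ = −αΔT + βΔS across each adjacent pair:
  26–35 m: −αΔT+βΔS = −(1.6 × 10⁻⁴)(-2.1)+(8.1 × 10⁻⁴)(+0.13) = 4.4 × 10⁻⁴ → stable
  35–50 m: −αΔT+βΔS = −(1.6 × 10⁻⁴)(-2.5)+(8.1 × 10⁻⁴)(+0.09) = 4.7 × 10⁻⁴ → stable
  50–62 m: −αΔT+βΔS = −(1.6 × 10⁻⁴)(+4.1)+(8.1 × 10⁻⁴)(+0.27) = -4.4 × 10⁻⁴ → UNSTABLE
  62–181 m: −αΔT+βΔS = −(1.6 × 10⁻⁴)(-6.5)+(8.1 × 10⁻⁴)(-0.48) = 6.5 × 10⁻⁴ → stable
The 50–62 m interval has Δρ < 0: lighter water underlies denser water.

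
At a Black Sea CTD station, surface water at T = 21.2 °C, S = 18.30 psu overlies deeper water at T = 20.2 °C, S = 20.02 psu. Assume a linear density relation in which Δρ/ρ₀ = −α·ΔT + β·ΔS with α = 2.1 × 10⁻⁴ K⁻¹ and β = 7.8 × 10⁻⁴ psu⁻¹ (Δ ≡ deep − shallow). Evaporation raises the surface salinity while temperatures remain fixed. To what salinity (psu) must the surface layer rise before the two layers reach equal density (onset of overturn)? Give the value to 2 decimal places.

20.29 psu

Neutral buoyancy requires −α(T_deep − T_surf) + β(S_deep − S_surf′) = 0.
S_surf′ = S_deep − (α/β)·ΔT = 20.02 − (2.1 × 10⁻⁴/7.8 × 10⁻⁴)·(-1.0) = 20.2892 psu.
Increase required: 20.2892 − 18.30 = 1.9892 psu.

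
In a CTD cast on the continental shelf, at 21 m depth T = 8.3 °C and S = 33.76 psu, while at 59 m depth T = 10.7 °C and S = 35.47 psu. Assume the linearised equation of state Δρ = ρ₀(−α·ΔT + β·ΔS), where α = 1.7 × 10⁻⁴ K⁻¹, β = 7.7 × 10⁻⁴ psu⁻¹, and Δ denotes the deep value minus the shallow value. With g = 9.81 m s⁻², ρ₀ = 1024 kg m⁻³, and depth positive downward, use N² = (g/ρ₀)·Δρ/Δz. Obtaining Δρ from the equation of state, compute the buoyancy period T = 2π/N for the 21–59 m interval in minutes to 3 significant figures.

6.84 min

ΔT = +2.4 K, ΔS = +1.71 psu (deep − shallow).
Δρ/ρ₀ = −αΔT + βΔS = -4.08 × 10⁻⁴ + 1.3167 × 10⁻³ = 9.087 × 10⁻⁴, so Δρ ≈ 0.9305 kg m⁻³.
N² = (g/ρ₀)·Δρ/Δz = g·(Δρ/ρ₀)/Δz = 9.81 × 9.087 × 10⁻⁴ / 38 = 2.3459 × 10⁻⁴ s⁻².
N = √(2.3459 × 10⁻⁴) = 0.015316 rad s⁻¹ → T = 2π/N = 410.24 s = 6.8373 min ≈ 6.84 min.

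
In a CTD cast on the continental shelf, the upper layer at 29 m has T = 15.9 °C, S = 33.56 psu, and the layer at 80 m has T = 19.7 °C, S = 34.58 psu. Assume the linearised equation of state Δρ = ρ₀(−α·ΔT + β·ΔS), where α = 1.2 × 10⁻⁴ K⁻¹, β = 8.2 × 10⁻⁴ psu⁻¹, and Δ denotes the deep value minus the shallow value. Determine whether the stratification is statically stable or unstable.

stable

ΔT = 19.7 − 15.9 = +3.8 K and ΔS = 34.58 − 33.56 = +1.02 psu (deep − shallow).
−αΔT = -4.56 × 10⁻⁴; βΔS = 8.364 × 10⁻⁴; sum Δρ/ρ₀ = 3.804 × 10⁻⁴.
Δρ/ρ₀ > 0, so Δρ > 0: deeper water is denser → statically stable.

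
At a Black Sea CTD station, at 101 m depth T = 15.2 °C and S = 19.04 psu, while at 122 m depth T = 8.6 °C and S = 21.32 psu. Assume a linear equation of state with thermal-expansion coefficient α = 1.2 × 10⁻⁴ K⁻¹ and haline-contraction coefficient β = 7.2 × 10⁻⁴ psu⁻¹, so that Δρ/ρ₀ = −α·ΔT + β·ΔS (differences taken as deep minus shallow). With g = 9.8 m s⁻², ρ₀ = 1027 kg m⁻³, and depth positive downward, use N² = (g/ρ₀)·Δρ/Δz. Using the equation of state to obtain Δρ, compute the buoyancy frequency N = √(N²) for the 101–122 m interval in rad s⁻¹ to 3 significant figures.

0.0337 rad s⁻¹

ΔT = -6.6 K, ΔS = +2.28 psu (deep − shallow).
Δρ/ρ₀ = −αΔT + βΔS = 7.92 × 10⁻⁴ + 1.6416 × 10⁻³ = 2.4336 × 10⁻³, so Δρ ≈ 2.499 kg m⁻³.
N² = (g/ρ₀)·Δρ/Δz = g·(Δρ/ρ₀)/Δz = 9.8 × 2.4336 × 10⁻³ / 21 = 1.1357 × 10⁻³ s⁻².
N = √(1.1357 × 10⁻³) = 0.033700 rad s⁻¹ ≈ 0.0337 rad s⁻¹.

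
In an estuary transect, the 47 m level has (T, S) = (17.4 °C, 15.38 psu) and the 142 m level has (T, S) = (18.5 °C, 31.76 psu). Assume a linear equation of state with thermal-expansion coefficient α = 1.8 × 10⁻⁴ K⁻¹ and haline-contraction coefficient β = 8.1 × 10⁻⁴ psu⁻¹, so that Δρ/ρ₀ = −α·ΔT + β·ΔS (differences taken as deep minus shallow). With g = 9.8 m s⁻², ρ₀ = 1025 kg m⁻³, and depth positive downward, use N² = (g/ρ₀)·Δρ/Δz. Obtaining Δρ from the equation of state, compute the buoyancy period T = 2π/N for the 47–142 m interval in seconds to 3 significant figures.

ΔT = +1.1 K, ΔS = +16.38 psu (deep − shallow).
Δρ/ρ₀ = −αΔT + βΔS = -1.98 × 10⁻⁴ + 0.0132678 = 0.0130698, so Δρ ≈ 13.40 kg m⁻³.
N² = (g/ρ₀)·Δρ/Δz = g·(Δρ/ρ₀)/Δz = 9.8 × 0.0130698 / 95 = 1.3483 × 10⁻³ s⁻².
N = √(1.3483 × 10⁻³) = 0.036719 rad s⁻¹ → T = 2π/N = 171.12 s ≈ 171 s.

171 s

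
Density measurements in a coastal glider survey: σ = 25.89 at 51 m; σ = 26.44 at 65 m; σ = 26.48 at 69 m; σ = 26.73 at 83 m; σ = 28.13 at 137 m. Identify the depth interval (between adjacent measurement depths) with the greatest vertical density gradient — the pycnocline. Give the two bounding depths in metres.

Compute the density gradient over each adjacent pair:
  51–65 m: Δρ/Δz = 0.55/14 = 0.039 kg m⁻⁴
  65–69 m: Δρ/Δz = 0.04/4 = 0.010 kg m⁻⁴
  69–83 m: Δρ/Δz = 0.25/14 = 0.018 kg m⁻⁴
  83–137 m: Δρ/Δz = 1.40/54 = 0.026 kg m⁻⁴
The largest gradient is in the 51–65 m interval — the pycnocline.

51–65 m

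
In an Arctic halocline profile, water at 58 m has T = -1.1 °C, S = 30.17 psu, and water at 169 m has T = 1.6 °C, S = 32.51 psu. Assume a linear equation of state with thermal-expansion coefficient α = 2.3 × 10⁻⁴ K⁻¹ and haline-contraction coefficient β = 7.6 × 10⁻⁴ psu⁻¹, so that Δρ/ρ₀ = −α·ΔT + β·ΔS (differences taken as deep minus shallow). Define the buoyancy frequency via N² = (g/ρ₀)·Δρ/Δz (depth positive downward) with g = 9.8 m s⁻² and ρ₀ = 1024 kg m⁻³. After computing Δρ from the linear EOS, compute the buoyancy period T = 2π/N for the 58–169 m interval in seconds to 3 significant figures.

ΔT = +2.7 K, ΔS = +2.34 psu (deep − shallow).
Δρ/ρ₀ = −αΔT + βΔS = -6.21 × 10⁻⁴ + 1.7784 × 10⁻³ = 1.1574 × 10⁻³, so Δρ ≈ 1.185 kg m⁻³.
N² = (g/ρ₀)·Δρ/Δz = g·(Δρ/ρ₀)/Δz = 9.8 × 1.1574 × 10⁻³ / 111 = 1.0218 × 10⁻⁴ s⁻².
N = √(1.0218 × 10⁻⁴) = 0.010108 rad s⁻¹ → T = 2π/N = 621.61 s ≈ 622 s.

622 s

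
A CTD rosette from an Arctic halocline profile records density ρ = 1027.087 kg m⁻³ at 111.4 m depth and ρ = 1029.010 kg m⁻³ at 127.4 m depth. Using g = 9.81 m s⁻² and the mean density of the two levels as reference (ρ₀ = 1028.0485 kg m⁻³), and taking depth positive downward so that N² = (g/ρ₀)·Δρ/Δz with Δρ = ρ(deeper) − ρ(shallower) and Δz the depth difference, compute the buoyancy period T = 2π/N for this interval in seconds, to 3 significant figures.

186 s

Δρ = 1029.010 − 1027.087 = 1.923 kg m⁻³ over Δz = 127.4 − 111.4 = 16 m.
N² = (9.81/1028.0485) × (1.923/16) = 1.1469 × 10⁻³ s⁻².
N = √(1.1469 × 10⁻³) = 0.033866 rad s⁻¹, so T = 2π/N = 185.53 s ≈ 186 s.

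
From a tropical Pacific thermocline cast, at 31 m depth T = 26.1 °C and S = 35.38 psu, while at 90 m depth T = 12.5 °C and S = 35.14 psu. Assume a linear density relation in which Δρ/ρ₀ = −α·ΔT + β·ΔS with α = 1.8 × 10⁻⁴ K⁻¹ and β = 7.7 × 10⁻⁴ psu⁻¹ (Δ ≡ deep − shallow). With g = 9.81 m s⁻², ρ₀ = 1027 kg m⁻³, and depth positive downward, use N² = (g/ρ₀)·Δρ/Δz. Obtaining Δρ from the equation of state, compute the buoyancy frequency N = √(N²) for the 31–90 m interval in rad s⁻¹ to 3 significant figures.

ΔT = -13.6 K, ΔS = -0.24 psu (deep − shallow).
Δρ/ρ₀ = −αΔT + βΔS = 2.448 × 10⁻³ − 1.848 × 10⁻⁴ = 2.2632 × 10⁻³, so Δρ ≈ 2.324 kg m⁻³.
N² = (g/ρ₀)·Δρ/Δz = g·(Δρ/ρ₀)/Δz = 9.81 × 2.2632 × 10⁻³ / 59 = 3.7630 × 10⁻⁴ s⁻².
N = √(3.7630 × 10⁻⁴) = 0.019398 rad s⁻¹ ≈ 0.0194 rad s⁻¹.

0.0194 rad s⁻¹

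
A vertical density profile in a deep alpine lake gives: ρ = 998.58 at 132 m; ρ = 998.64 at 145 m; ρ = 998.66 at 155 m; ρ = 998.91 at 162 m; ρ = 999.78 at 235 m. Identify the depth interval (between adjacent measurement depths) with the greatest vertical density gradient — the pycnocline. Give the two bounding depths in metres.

Compute the density gradient over each adjacent pair:
  132–145 m: Δρ/Δz = 0.06/13 = 4.6 × 10⁻³ kg m⁻⁴
  145–155 m: Δρ/Δz = 0.02/10 = 2.0 × 10⁻³ kg m⁻⁴
  155–162 m: Δρ/Δz = 0.25/7 = 0.036 kg m⁻⁴
  162–235 m: Δρ/Δz = 0.87/73 = 0.012 kg m⁻⁴
The largest gradient is in the 155–162 m interval — the pycnocline.

155–162 m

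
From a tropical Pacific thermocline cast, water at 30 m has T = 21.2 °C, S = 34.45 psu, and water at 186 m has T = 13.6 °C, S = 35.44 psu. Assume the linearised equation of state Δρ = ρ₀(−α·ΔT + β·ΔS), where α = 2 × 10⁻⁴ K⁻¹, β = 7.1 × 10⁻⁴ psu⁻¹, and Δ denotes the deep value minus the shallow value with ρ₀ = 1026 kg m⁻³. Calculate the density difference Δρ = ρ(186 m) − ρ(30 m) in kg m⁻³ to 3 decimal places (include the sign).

+2.281 kg m⁻³

ΔT = -7.6 K, ΔS = +0.99 psu (deep − shallow).
Δρ/ρ₀ = −(2 × 10⁻⁴)(-7.6) + (7.1 × 10⁻⁴)(+0.99) = 2.2229 × 10⁻³.
Δρ = 1026 × (2.2229 × 10⁻³) = +2.281 kg m⁻³.
Positive Δρ: denser below, stable.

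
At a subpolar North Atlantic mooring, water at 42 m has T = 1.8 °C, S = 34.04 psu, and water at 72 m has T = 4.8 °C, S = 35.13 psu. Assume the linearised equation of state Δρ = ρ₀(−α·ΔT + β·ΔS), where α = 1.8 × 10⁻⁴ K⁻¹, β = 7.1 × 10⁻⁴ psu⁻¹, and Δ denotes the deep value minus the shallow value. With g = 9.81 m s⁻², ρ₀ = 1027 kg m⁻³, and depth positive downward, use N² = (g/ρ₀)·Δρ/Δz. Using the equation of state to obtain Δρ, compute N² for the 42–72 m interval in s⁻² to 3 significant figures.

7.65 × 10⁻⁵ s⁻²

ΔT = +3.0 K, ΔS = +1.09 psu (deep − shallow).
Δρ/ρ₀ = −αΔT + βΔS = -5.40 × 10⁻⁴ + 7.739 × 10⁻⁴ = 2.339 × 10⁻⁴, so Δρ ≈ 0.2402 kg m⁻³.
N² = (g/ρ₀)·Δρ/Δz = g·(Δρ/ρ₀)/Δz = 9.81 × 2.339 × 10⁻⁴ / 30 = 7.6485 × 10⁻⁵ s⁻² ≈ 7.65 × 10⁻⁵ s⁻².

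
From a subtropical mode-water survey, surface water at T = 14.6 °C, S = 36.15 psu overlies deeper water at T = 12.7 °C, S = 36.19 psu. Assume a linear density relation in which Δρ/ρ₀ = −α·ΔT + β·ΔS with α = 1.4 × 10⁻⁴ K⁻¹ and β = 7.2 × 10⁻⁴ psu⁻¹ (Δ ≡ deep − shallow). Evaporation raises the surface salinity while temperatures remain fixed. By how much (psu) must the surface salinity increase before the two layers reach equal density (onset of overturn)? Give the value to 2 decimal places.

Neutral buoyancy requires −α(T_deep − T_surf) + β(S_deep − S_surf′) = 0.
S_surf′ = S_deep − (α/β)·ΔT = 36.19 − (1.4 × 10⁻⁴/7.2 × 10⁻⁴)·(-1.9) = 36.5594 psu.
Increase required: 36.5594 − 36.15 = 0.4094 psu.

0.41 psu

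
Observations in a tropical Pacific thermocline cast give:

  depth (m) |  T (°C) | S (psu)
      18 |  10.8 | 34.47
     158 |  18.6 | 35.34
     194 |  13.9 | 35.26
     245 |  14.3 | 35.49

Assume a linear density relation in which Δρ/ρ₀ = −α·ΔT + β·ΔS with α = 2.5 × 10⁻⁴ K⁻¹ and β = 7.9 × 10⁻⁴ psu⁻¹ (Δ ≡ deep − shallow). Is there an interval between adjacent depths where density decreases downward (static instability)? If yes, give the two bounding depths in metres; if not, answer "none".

18–158 m

Evaluate Δρ/ρ₀ = −αΔT + βΔS across each adjacent pair:
  18–158 m: −αΔT+βΔS = −(2.5 × 10⁻⁴)(+7.8)+(7.9 × 10⁻⁴)(+0.87) = -1.3 × 10⁻³ → UNSTABLE
  158–194 m: −αΔT+βΔS = −(2.5 × 10⁻⁴)(-4.7)+(7.9 × 10⁻⁴)(-0.08) = 1.1 × 10⁻³ → stable
  194–245 m: −αΔT+βΔS = −(2.5 × 10⁻⁴)(+0.4)+(7.9 × 10⁻⁴)(+0.23) = 8.2 × 10⁻⁵ → stable
The 18–158 m interval has Δρ < 0: lighter water underlies denser water.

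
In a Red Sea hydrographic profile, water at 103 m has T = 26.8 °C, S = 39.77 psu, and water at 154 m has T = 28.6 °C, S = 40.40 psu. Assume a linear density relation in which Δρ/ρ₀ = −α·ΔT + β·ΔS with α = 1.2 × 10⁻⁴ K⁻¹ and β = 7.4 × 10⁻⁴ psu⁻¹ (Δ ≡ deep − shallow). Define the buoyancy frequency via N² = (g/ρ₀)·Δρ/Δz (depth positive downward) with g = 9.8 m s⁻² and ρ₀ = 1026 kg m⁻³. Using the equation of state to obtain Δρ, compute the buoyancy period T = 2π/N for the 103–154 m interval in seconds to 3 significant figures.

ΔT = +1.8 K, ΔS = +0.63 psu (deep − shallow).
Δρ/ρ₀ = −αΔT + βΔS = -2.16 × 10⁻⁴ + 4.662 × 10⁻⁴ = 2.502 × 10⁻⁴, so Δρ ≈ 0.2567 kg m⁻³.
N² = (g/ρ₀)·Δρ/Δz = g·(Δρ/ρ₀)/Δz = 9.8 × 2.502 × 10⁻⁴ / 51 = 4.8078 × 10⁻⁵ s⁻².
N = √(4.8078 × 10⁻⁵) = 6.9338 × 10⁻³ rad s⁻¹ → T = 2π/N = 906.17 s ≈ 906 s.

906 s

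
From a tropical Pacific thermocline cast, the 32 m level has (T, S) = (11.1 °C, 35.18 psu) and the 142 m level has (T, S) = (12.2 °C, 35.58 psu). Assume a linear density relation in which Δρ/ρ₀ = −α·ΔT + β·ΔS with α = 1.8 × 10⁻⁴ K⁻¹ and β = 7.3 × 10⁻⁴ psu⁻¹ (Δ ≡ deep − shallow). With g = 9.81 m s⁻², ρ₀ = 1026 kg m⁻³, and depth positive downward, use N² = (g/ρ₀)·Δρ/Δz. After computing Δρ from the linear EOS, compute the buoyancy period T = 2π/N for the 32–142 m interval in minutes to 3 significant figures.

36.2 min

ΔT = +1.1 K, ΔS = +0.40 psu (deep − shallow).
Δρ/ρ₀ = −αΔT + βΔS = -1.98 × 10⁻⁴ + 2.92 × 10⁻⁴ = 9.40 × 10⁻⁵, so Δρ ≈ 0.09644 kg m⁻³.
N² = (g/ρ₀)·Δρ/Δz = g·(Δρ/ρ₀)/Δz = 9.81 × 9.40 × 10⁻⁵ / 110 = 8.3831 × 10⁻⁶ s⁻².
N = √(8.3831 × 10⁻⁶) = 2.8954 × 10⁻³ rad s⁻¹ → T = 2π/N = 2.1701 × 10³ s = 36.168 min ≈ 36.2 min.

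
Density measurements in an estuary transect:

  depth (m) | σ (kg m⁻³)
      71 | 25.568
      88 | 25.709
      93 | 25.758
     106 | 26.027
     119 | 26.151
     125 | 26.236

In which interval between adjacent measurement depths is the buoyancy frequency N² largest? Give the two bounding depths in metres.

Compute the density gradient over each adjacent pair:
  71–88 m: Δρ/Δz = 0.141/17 = 8.3 × 10⁻³ kg m⁻⁴
  88–93 m: Δρ/Δz = 0.049/5 = 9.8 × 10⁻³ kg m⁻⁴
  93–106 m: Δρ/Δz = 0.269/13 = 0.021 kg m⁻⁴
  106–119 m: Δρ/Δz = 0.124/13 = 9.5 × 10⁻³ kg m⁻⁴
  119–125 m: Δρ/Δz = 0.085/6 = 0.014 kg m⁻⁴
The largest gradient is in the 93–106 m interval — the pycnocline.

93–106 m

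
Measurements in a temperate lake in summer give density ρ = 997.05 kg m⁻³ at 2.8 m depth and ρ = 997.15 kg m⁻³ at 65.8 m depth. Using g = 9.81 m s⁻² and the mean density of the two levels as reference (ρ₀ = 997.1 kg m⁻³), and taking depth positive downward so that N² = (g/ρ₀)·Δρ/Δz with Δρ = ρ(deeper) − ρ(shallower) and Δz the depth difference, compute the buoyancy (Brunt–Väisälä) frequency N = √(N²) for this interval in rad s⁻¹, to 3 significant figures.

Δρ = 997.15 − 997.05 = 0.10 kg m⁻³ over Δz = 65.8 − 2.8 = 63 m.
N² = (9.81/997.1) × (0.10/63) = 1.5617 × 10⁻⁵ s⁻².
N = √(1.5617 × 10⁻⁵) = 3.9518 × 10⁻³ rad s⁻¹ ≈ 3.95 × 10⁻³ rad s⁻¹.
N² > 0, so the interval is statically stable.

3.95 × 10⁻³ rad s⁻¹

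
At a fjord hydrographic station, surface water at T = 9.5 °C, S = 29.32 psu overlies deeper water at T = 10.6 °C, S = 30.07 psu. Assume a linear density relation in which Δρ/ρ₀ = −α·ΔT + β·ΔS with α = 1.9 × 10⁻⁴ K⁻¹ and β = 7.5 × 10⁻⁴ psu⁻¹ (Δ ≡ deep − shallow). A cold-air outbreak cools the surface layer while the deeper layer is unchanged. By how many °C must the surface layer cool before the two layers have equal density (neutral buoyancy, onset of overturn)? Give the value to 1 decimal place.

1.9 °C

Neutral buoyancy requires Δρ = 0, i.e. −α(T_deep − T_surf′) + β(S_deep − S_surf) = 0.
T_surf′ = T_deep − (β/α)·ΔS = 10.6 − (7.5 × 10⁻⁴/1.9 × 10⁻⁴)·(+0.75) = 7.639 °C.
Cooling required: 9.5 − (7.639) = 1.861 °C.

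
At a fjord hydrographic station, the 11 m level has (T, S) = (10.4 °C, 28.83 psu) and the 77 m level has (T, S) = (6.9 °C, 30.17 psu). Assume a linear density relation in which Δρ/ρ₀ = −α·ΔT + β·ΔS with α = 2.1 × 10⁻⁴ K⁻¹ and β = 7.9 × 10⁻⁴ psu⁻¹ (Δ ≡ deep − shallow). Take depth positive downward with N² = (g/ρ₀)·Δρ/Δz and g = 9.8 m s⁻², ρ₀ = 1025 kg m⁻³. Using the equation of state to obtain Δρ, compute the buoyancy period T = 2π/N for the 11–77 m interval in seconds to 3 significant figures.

385 s

ΔT = -3.5 K, ΔS = +1.34 psu (deep − shallow).
Δρ/ρ₀ = −αΔT + βΔS = 7.35 × 10⁻⁴ + 1.0586 × 10⁻³ = 1.7936 × 10⁻³, so Δρ ≈ 1.838 kg m⁻³.
N² = (g/ρ₀)·Δρ/Δz = g·(Δρ/ρ₀)/Δz = 9.8 × 1.7936 × 10⁻³ / 66 = 2.6632 × 10⁻⁴ s⁻².
N = √(2.6632 × 10⁻⁴) = 0.016319 rad s⁻¹ → T = 2π/N = 385.02 s ≈ 385 s.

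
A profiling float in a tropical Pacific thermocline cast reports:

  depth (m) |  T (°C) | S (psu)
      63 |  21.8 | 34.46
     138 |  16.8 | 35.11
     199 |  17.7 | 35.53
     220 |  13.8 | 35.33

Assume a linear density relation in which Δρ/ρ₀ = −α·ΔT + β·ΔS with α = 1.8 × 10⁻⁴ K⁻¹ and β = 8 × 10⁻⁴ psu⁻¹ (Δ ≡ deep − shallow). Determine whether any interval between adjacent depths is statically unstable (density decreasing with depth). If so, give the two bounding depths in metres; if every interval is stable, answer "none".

Evaluate Δρ/ρ₀ = −αΔT + βΔS across each adjacent pair:
  63–138 m: −αΔT+βΔS = −(1.8 × 10⁻⁴)(-5.0)+(8 × 10⁻⁴)(+0.65) = 1.4 × 10⁻³ → stable
  138–199 m: −αΔT+βΔS = −(1.8 × 10⁻⁴)(+0.9)+(8 × 10⁻⁴)(+0.42) = 1.7 × 10⁻⁴ → stable
  199–220 m: −αΔT+βΔS = −(1.8 × 10⁻⁴)(-3.9)+(8 × 10⁻⁴)(-0.20) = 5.4 × 10⁻⁴ → stable
Every interval has Δρ > 0: the column is stably stratified throughout.

none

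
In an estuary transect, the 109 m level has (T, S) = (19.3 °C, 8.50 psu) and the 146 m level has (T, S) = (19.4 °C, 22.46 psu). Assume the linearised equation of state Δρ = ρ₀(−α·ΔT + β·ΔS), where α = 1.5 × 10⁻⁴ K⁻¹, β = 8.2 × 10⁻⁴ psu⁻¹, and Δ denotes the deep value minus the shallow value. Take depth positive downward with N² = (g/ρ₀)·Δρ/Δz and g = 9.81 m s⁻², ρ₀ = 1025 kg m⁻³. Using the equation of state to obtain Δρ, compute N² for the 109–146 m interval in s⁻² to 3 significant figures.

ΔT = +0.1 K, ΔS = +13.96 psu (deep − shallow).
Δρ/ρ₀ = −αΔT + βΔS = -1.50 × 10⁻⁵ + 0.0114472 = 0.0114322, so Δρ ≈ 11.72 kg m⁻³.
N² = (g/ρ₀)·Δρ/Δz = g·(Δρ/ρ₀)/Δz = 9.81 × 0.0114322 / 37 = 3.0311 × 10⁻³ s⁻² ≈ 3.03 × 10⁻³ s⁻².

3.03 × 10⁻³ s⁻²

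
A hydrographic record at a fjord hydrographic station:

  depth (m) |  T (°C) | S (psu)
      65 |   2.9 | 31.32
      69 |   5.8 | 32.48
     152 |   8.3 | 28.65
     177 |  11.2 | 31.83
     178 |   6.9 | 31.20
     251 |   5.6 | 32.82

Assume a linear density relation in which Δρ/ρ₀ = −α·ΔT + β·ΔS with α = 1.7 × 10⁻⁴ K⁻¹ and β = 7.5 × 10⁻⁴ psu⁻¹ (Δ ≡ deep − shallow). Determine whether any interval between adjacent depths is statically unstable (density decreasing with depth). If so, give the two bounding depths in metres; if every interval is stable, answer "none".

69–152 m

Evaluate Δρ/ρ₀ = −αΔT + βΔS across each adjacent pair:
  65–69 m: −αΔT+βΔS = −(1.7 × 10⁻⁴)(+2.9)+(7.5 × 10⁻⁴)(+1.16) = 3.8 × 10⁻⁴ → stable
  69–152 m: −αΔT+βΔS = −(1.7 × 10⁻⁴)(+2.5)+(7.5 × 10⁻⁴)(-3.83) = -3.3 × 10⁻³ → UNSTABLE
  152–177 m: −αΔT+βΔS = −(1.7 × 10⁻⁴)(+2.9)+(7.5 × 10⁻⁴)(+3.18) = 1.9 × 10⁻³ → stable
  177–178 m: −αΔT+βΔS = −(1.7 × 10⁻⁴)(-4.3)+(7.5 × 10⁻⁴)(-0.63) = 2.6 × 10⁻⁴ → stable
  178–251 m: −αΔT+βΔS = −(1.7 × 10⁻⁴)(-1.3)+(7.5 × 10⁻⁴)(+1.62) = 1.4 × 10⁻³ → stable
The 69–152 m interval has Δρ < 0: lighter water underlies denser water.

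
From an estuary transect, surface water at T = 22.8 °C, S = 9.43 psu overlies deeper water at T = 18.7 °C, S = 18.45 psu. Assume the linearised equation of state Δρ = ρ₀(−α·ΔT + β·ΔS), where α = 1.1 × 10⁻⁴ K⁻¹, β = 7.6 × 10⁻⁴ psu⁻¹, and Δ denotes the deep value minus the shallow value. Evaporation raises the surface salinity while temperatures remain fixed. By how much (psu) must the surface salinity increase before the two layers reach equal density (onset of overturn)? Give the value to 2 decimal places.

9.61 psu

Neutral buoyancy requires −α(T_deep − T_surf) + β(S_deep − S_surf′) = 0.
S_surf′ = S_deep − (α/β)·ΔT = 18.45 − (1.1 × 10⁻⁴/7.6 × 10⁻⁴)·(-4.1) = 19.0434 psu.
Increase required: 19.0434 − 9.43 = 9.6134 psu.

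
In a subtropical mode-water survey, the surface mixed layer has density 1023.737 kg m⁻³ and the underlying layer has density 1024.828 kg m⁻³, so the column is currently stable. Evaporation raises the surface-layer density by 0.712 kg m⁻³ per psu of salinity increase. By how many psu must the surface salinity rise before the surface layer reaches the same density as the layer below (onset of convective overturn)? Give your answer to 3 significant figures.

Density deficit of the surface layer: 1024.828 − 1023.737 = 1.091 kg m⁻³.
Required change = 1.091 / 0.712 = 1.53 psu.

1.53 psu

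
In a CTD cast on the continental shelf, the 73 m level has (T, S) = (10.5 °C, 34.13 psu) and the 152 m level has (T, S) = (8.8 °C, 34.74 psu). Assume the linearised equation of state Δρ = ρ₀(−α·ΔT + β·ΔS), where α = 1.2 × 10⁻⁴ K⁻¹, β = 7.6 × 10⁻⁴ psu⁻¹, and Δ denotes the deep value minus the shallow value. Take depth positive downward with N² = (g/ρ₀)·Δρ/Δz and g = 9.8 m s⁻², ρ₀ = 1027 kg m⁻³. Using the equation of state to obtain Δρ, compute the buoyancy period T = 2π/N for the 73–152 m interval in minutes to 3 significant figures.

ΔT = -1.7 K, ΔS = +0.61 psu (deep − shallow).
Δρ/ρ₀ = −αΔT + βΔS = 2.04 × 10⁻⁴ + 4.636 × 10⁻⁴ = 6.676 × 10⁻⁴, so Δρ ≈ 0.6856 kg m⁻³.
N² = (g/ρ₀)·Δρ/Δz = g·(Δρ/ρ₀)/Δz = 9.8 × 6.676 × 10⁻⁴ / 79 = 8.2816 × 10⁻⁵ s⁻².
N = √(8.2816 × 10⁻⁵) = 9.1003 × 10⁻³ rad s⁻¹ → T = 2π/N = 690.44 s = 11.507 min ≈ 11.5 min.

11.5 min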